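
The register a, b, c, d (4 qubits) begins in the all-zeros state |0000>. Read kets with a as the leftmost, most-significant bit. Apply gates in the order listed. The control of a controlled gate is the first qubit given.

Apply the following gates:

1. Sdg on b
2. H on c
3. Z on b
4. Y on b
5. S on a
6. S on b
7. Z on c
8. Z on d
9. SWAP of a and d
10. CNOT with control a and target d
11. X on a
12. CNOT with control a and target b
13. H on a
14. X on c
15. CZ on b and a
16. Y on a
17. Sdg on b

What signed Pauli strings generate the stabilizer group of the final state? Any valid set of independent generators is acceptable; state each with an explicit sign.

The stabilizer group can be generated by +XIII, -IIXI, +IZII, +IIIZ, among other valid generating sets.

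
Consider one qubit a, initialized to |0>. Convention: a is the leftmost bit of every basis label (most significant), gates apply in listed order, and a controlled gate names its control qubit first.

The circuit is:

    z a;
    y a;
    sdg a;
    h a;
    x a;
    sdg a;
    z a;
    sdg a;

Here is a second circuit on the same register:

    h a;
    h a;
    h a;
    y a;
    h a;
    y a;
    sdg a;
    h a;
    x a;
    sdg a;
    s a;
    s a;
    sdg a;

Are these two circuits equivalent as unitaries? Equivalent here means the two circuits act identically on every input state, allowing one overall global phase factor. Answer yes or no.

No: there is an input state on which the two circuits produce genuinely different outputs (not merely differing by a phase).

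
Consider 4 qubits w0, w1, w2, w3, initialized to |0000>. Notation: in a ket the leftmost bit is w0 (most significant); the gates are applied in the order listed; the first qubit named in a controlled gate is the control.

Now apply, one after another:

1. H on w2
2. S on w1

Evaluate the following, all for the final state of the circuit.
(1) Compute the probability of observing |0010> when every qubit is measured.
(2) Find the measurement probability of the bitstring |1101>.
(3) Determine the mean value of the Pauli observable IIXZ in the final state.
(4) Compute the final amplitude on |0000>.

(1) The probability of measuring |0010> is 1/2.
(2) The probability of measuring |1101> is 0.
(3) In the final state, IIXZ has expectation 1.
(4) The amplitude on |0000> is sqrt(2)/2.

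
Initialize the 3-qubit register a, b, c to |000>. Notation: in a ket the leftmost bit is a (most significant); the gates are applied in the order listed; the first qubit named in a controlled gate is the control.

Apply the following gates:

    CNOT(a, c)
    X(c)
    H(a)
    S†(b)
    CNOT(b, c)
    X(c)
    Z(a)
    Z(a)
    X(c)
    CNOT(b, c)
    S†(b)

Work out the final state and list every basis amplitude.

The final amplitudes are sqrt(2)/2 on |001>, sqrt(2)/2 on |101>, and 0 on every other basis state. Key observation: the block from step 5 through step 10 cancels to the identity and can be dropped.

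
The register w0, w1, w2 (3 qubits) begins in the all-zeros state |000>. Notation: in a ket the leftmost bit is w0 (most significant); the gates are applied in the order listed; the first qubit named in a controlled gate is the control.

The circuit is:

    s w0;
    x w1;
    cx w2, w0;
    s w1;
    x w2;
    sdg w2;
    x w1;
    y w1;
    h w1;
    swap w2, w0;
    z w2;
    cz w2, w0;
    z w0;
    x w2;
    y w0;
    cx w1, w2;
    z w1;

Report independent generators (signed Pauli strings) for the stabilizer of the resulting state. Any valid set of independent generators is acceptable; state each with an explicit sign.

The final state is stabilized by the group generated by +IXX, +ZII, -IZZ; other independent generating sets are equally valid.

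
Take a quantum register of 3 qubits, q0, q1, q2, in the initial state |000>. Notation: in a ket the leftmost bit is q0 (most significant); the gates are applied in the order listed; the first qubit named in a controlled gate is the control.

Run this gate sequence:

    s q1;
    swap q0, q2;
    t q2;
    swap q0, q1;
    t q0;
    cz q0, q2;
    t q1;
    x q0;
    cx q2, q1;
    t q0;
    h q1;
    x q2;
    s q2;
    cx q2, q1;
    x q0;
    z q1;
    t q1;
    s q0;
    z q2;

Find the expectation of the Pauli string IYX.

In the final state, IYX has expectation 0.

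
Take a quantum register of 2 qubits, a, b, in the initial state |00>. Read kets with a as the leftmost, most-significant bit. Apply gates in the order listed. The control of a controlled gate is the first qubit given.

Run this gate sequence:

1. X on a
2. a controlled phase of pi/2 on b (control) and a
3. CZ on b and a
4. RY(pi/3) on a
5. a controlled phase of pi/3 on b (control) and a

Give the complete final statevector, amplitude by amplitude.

After the circuit, the state carries amplitude -1/2 on |00>, 0 on |01>, sqrt(3)/2 on |10>, 0 on |11>.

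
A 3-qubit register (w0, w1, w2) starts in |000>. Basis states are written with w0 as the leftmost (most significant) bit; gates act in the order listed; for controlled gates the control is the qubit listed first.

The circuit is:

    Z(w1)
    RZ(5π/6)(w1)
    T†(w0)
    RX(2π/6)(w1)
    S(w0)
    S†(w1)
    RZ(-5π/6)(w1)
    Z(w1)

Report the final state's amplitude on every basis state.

The final amplitudes are sqrt(3)/2 on |000>, -exp(I*pi/6)/2 on |010>, and 0 on every other basis state.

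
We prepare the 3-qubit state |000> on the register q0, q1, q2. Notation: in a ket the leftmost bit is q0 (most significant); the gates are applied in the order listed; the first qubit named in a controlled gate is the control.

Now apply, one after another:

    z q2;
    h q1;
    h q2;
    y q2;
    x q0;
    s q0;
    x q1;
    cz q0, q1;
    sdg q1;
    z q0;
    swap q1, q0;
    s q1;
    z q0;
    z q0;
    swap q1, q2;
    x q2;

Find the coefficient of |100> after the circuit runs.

|100> carries amplitude 1/2 in the final state.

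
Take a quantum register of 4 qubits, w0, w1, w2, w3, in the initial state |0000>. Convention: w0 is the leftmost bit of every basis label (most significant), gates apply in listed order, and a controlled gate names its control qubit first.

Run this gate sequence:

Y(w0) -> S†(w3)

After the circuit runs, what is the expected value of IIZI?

In the final state, IIZI has expectation 1.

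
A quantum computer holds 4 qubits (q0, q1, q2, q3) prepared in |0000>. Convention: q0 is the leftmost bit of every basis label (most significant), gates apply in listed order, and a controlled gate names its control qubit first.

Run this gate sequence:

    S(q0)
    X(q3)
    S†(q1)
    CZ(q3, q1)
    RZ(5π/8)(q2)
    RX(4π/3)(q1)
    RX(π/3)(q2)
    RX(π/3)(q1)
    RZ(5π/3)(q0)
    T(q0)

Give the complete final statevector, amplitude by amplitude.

After the circuit, the state carries amplitude -3*exp(41*I*pi/48)/4 on |0001>, -sqrt(3)*exp(17*I*pi/48)/4 on |0011>, sqrt(3)*exp(17*I*pi/48)/4 on |0101>, -exp(41*I*pi/48)/4 on |0111>, and 0 on every other basis state.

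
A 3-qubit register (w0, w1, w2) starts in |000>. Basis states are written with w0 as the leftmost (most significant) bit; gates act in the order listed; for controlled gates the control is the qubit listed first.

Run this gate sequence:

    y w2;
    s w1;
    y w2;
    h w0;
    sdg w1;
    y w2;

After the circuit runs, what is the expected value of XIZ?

In the final state, XIZ has expectation -1.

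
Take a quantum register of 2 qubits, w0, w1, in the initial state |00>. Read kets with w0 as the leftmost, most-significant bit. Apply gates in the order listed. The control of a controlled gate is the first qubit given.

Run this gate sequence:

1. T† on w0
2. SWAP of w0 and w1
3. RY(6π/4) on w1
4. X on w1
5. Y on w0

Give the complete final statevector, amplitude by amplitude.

After the circuit, the state carries amplitude 0 on |00>, 0 on |01>, sqrt(2)*I/2 on |10>, -sqrt(2)*I/2 on |11>.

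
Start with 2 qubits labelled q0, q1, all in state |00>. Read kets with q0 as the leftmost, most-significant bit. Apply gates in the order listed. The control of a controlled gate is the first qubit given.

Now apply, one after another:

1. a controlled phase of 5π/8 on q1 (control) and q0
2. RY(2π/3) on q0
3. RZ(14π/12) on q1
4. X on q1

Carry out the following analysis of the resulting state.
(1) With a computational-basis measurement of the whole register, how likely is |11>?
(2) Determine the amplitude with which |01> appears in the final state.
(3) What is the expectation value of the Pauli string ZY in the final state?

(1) The probability of measuring |11> is 3/4.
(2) The final state's coefficient on |01> equals -exp(5*I*pi/12)/2.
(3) In the final state, ZY has expectation 0.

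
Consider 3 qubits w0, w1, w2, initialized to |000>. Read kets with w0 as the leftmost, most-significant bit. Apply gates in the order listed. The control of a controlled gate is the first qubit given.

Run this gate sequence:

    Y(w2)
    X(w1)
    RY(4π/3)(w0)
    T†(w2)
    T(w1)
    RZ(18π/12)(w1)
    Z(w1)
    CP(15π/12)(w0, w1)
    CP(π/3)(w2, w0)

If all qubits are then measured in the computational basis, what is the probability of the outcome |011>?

A full measurement returns |011> with probability 1/4.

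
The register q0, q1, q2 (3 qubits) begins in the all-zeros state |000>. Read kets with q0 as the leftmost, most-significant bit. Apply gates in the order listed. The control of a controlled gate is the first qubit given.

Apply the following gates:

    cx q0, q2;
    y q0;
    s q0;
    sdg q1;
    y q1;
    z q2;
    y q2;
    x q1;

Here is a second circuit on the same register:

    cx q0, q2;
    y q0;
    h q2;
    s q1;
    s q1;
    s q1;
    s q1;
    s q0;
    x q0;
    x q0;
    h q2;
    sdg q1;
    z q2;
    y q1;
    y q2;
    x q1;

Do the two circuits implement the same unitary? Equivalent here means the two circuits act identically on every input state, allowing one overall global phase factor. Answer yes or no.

Yes: on every input state the two circuits agree up to one overall phase factor.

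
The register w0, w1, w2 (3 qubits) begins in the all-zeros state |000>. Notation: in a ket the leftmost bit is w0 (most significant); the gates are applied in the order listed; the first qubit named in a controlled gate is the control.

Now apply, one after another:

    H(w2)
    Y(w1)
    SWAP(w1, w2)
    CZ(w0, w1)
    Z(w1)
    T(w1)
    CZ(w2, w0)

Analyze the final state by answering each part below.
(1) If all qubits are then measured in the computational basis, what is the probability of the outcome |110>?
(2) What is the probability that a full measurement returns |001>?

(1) The probability of measuring |110> is 0.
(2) Outcome |001> occurs with probability 1/2.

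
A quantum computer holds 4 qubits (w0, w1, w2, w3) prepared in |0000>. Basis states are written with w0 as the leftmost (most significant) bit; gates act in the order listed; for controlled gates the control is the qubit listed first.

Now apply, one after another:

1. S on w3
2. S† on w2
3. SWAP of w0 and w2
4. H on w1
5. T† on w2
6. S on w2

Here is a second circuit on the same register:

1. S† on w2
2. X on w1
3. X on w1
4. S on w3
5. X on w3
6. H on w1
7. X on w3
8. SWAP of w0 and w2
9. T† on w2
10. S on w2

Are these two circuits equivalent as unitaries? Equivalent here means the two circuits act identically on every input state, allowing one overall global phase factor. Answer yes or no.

Yes: on every input state the two circuits agree up to one overall phase factor.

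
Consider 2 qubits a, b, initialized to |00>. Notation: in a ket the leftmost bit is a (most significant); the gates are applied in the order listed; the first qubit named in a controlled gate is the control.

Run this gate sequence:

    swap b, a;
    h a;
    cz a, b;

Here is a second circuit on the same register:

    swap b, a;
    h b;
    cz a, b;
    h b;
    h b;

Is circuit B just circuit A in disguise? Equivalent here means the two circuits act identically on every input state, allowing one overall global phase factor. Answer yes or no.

No — the two circuits implement different unitaries, even allowing a global phase.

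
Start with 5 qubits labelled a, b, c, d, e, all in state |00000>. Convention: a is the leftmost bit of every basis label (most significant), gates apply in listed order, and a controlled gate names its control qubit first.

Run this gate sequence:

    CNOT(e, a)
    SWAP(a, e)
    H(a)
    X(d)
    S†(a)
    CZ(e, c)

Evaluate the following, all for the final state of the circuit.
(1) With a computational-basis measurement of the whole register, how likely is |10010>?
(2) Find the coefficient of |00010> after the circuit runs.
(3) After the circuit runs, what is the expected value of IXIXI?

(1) The probability of measuring |10010> is 1/2.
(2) |00010> carries amplitude sqrt(2)/2 in the final state.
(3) The expectation value of IXIXI is 0.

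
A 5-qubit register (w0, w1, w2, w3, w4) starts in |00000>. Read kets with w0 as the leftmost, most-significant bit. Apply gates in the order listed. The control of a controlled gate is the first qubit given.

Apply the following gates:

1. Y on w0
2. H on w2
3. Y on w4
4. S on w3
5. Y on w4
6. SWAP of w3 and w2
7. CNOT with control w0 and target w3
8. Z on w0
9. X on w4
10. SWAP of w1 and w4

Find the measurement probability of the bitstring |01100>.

Outcome |01100> occurs with probability 0.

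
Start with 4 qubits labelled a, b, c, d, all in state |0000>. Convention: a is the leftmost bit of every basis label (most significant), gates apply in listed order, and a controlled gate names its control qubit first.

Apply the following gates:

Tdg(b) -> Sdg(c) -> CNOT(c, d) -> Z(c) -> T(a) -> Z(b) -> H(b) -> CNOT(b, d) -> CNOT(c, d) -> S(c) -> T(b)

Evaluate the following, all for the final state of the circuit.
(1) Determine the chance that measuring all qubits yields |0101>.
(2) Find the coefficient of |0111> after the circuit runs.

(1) The probability of measuring |0101> is 1/2.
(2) The amplitude on |0111> is 0.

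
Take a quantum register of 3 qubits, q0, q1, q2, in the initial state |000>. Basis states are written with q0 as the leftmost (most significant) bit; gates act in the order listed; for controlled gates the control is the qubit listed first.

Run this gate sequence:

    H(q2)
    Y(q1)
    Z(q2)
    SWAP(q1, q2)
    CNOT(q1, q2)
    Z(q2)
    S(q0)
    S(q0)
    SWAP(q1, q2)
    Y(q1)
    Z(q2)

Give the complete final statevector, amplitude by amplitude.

After the circuit, the state carries amplitude -sqrt(2)/2 on |000>, -sqrt(2)/2 on |011>, and 0 on every other basis state.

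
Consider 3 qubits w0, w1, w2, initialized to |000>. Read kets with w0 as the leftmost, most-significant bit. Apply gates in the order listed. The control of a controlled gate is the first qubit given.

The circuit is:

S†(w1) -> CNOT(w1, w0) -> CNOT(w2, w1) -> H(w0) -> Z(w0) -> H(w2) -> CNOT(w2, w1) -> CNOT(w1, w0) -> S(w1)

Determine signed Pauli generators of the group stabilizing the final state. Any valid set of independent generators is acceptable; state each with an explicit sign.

The stabilizer group can be generated by -XII, -IXY, +IZZ, among other valid generating sets.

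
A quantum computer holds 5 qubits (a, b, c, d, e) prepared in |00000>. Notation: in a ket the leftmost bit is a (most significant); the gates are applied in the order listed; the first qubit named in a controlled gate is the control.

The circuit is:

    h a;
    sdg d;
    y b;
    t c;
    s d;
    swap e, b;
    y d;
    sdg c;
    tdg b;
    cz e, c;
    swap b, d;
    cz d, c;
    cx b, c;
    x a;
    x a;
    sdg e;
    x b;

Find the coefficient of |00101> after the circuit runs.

|00101> carries amplitude sqrt(2)*I/2 in the final state.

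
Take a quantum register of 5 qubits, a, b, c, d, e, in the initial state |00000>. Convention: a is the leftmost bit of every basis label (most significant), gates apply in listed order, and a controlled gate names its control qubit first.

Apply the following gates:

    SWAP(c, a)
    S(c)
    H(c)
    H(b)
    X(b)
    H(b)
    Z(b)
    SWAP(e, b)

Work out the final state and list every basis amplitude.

The resulting statevector has amplitude sqrt(2)/2 on |00000>, sqrt(2)/2 on |00100>, and 0 on every other basis state.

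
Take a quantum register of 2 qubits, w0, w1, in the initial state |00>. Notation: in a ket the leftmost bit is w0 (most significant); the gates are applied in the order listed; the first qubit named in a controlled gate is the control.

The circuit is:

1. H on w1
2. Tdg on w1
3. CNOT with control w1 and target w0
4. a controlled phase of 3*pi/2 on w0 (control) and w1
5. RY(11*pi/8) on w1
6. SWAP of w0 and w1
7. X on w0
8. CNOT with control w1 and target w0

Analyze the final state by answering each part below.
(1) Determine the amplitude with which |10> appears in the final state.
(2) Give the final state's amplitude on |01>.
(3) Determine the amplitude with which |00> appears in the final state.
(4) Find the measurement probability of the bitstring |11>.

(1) The final state's coefficient on |10> equals -sqrt(2)*cos(5*pi/16)/2.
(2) The amplitude on |01> is sqrt(2)*exp(I*pi/4)*sin(5*pi/16)/2.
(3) The amplitude on |00> is sqrt(2)*sin(5*pi/16)/2.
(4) Outcome |11> occurs with probability 1/4 - sqrt(2 - sqrt(2))/8.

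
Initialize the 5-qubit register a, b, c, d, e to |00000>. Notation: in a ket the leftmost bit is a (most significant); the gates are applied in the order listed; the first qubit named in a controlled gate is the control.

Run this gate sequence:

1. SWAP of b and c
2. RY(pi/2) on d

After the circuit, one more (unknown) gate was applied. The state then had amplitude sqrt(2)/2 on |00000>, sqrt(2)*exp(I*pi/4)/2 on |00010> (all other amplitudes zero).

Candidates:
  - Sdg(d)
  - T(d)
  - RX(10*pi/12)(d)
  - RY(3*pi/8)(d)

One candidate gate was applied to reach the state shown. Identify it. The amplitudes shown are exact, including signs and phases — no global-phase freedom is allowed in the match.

The applied gate was T(d).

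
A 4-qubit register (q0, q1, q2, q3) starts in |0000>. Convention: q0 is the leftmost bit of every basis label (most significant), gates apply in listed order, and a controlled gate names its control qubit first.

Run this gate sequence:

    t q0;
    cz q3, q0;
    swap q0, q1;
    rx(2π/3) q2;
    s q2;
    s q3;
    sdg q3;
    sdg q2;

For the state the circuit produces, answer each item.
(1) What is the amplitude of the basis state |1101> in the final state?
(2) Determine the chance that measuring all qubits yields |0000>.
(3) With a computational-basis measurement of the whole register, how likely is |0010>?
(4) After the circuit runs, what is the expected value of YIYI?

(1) The final state's coefficient on |1101> equals 0. Key observation: steps 5-8 multiply out to the identity, so the circuit reduces to the remaining gates.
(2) A full measurement returns |0000> with probability 1/4.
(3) Outcome |0010> occurs with probability 3/4.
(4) In the final state, YIYI has expectation 0.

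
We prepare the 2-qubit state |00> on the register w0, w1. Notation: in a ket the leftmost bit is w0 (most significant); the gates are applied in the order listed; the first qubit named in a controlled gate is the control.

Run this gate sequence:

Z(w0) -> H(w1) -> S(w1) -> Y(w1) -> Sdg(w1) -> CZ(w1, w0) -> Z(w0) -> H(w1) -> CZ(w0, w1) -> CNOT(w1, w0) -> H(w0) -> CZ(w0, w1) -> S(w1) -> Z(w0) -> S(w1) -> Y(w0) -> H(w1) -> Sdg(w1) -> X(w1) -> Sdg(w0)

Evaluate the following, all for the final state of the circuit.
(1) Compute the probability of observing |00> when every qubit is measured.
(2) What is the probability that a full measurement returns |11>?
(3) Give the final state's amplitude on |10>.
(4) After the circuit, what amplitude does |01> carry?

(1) The probability of measuring |00> is 1/4.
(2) The probability of measuring |11> is 1/4.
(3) |10> carries amplitude -I/2 in the final state.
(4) |01> carries amplitude I/2 in the final state.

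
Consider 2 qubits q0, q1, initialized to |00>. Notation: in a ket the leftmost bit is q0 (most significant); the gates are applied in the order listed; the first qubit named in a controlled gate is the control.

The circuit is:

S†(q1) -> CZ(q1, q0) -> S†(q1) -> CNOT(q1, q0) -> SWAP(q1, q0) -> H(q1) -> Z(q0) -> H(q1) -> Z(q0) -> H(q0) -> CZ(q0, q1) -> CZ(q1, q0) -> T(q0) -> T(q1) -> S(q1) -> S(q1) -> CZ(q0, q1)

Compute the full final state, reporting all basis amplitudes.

The final amplitudes are sqrt(2)/2 on |00>, 0 on |01>, sqrt(2)*exp(I*pi/4)/2 on |10>, 0 on |11>.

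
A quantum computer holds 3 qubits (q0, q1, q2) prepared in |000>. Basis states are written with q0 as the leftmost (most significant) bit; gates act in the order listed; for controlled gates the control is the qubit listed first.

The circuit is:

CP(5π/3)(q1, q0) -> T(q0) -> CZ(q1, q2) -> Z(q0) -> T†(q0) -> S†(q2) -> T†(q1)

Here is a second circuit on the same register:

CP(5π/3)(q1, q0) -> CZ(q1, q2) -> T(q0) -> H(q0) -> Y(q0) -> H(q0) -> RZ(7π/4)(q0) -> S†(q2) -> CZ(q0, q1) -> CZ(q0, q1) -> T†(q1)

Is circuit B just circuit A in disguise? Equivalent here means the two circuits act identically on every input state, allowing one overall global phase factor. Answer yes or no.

No, they are not equivalent — no single phase factor reconciles the two unitaries.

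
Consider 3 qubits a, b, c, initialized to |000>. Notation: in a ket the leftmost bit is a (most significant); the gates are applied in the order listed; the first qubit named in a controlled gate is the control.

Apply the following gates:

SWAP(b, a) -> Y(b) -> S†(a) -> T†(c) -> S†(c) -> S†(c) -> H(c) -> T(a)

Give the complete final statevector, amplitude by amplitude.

The resulting statevector has amplitude sqrt(2)*I/2 on |010>, sqrt(2)*I/2 on |011>, and 0 on every other basis state.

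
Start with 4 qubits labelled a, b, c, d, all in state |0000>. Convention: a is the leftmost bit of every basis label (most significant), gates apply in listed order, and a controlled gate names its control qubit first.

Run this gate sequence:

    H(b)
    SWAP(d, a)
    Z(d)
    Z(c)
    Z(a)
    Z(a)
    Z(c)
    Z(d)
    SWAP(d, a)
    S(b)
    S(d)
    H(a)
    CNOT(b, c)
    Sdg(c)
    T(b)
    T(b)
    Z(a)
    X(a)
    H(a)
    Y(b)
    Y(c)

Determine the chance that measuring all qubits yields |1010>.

Outcome |1010> occurs with probability 0.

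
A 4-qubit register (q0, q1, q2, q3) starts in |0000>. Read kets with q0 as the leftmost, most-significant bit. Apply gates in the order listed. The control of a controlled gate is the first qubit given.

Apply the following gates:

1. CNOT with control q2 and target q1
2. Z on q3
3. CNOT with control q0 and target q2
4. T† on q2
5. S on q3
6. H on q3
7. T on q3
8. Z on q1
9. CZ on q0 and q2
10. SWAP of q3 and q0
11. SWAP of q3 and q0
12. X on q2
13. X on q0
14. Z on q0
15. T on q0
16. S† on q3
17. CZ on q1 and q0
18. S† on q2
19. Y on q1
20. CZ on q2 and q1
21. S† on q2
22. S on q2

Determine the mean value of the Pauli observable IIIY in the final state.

The expectation value of IIIY is -sqrt(2)/2. Key observation: steps 10-11 multiply out to the identity, so the circuit reduces to the remaining gates.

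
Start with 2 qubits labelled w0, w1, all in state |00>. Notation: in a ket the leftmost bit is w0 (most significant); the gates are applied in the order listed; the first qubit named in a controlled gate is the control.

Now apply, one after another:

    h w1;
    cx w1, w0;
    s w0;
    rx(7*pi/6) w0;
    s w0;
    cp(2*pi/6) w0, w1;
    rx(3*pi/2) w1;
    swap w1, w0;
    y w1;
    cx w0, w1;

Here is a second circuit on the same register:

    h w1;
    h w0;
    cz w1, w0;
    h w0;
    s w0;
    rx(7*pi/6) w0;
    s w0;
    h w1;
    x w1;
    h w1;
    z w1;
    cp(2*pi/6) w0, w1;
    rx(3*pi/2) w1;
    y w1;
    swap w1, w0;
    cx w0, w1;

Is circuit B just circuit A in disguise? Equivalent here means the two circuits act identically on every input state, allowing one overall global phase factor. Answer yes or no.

No: there is an input state on which the two circuits produce genuinely different outputs (not merely differing by a phase).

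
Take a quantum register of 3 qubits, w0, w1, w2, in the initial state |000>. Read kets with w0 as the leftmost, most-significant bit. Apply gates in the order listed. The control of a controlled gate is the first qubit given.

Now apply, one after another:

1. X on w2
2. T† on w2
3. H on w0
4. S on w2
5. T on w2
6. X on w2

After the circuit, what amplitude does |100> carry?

|100> carries amplitude sqrt(2)*I/2 in the final state.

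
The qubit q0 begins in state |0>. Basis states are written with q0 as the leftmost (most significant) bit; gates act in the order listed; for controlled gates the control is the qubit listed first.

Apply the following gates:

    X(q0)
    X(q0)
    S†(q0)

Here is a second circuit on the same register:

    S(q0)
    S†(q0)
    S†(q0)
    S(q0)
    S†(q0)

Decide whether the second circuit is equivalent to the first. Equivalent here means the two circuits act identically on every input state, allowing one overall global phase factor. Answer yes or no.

Yes, they are equivalent — the unitaries differ by at most a global phase.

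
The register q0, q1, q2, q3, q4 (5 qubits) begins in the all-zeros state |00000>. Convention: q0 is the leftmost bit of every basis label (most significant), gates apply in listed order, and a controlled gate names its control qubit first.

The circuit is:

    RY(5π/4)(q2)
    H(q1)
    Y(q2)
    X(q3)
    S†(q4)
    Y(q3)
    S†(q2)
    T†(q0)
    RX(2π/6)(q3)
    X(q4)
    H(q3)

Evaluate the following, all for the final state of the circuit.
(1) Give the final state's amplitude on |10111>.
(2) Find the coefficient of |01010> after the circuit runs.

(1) |10111> carries amplitude 0 in the final state.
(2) The final state's coefficient on |01010> equals 0.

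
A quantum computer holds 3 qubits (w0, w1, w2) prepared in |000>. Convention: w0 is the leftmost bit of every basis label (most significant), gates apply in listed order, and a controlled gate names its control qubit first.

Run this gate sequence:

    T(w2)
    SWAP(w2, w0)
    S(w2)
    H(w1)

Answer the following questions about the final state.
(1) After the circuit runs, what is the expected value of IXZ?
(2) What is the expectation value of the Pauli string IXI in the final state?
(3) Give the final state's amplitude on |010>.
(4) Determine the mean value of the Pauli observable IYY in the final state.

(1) In the final state, IXZ has expectation 1.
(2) The expectation value of IXI is 1.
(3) The amplitude on |010> is sqrt(2)/2.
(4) In the final state, IYY has expectation 0.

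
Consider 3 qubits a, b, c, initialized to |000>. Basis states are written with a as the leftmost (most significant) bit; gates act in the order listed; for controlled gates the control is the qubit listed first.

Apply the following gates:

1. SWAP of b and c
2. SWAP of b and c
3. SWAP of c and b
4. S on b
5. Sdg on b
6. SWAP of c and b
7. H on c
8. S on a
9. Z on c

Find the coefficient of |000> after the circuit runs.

The amplitude on |000> is sqrt(2)/2. Key observation: gates 3-6 undo each other exactly, leaving only the rest of the circuit to track.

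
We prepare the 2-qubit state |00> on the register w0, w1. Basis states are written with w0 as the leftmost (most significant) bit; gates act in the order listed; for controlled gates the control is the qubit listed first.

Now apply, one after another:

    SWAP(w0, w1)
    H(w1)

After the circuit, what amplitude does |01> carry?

|01> carries amplitude sqrt(2)/2 in the final state.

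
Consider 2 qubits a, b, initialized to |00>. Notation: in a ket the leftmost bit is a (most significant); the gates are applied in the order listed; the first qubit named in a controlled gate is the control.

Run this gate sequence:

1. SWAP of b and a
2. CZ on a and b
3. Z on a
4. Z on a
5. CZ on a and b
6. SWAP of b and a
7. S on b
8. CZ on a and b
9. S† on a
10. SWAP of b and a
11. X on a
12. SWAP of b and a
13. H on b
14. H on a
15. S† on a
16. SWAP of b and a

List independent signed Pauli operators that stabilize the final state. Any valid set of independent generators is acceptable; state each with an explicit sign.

The stabilizer group can be generated by -XI, -IY, among other valid generating sets. Key observation: the block from step 2 through step 5 cancels to the identity and can be dropped.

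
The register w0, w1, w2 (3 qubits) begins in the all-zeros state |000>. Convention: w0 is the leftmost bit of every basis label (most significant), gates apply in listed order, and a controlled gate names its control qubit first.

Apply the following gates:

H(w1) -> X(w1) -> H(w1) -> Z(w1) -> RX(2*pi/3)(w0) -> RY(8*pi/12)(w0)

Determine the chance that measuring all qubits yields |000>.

Outcome |000> occurs with probability 5/8. Key observation: steps 1-4 multiply out to the identity, so the circuit reduces to the remaining gates.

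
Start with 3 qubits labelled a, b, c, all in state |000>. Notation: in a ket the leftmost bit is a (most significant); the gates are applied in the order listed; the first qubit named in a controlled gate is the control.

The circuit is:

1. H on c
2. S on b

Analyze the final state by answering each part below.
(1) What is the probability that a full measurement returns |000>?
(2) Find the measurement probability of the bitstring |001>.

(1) The probability of measuring |000> is 1/2.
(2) Outcome |001> occurs with probability 1/2.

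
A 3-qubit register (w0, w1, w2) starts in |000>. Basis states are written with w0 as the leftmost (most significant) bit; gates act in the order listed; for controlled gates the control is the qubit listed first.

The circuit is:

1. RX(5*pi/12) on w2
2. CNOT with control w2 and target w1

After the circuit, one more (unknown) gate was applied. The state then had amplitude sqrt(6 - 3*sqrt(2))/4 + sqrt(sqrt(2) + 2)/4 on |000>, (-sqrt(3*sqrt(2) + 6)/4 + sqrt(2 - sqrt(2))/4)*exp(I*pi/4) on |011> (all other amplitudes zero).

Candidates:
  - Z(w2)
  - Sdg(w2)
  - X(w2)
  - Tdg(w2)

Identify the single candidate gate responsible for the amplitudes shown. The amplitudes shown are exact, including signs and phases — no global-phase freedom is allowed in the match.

It was Tdg(w2) that produced the state shown.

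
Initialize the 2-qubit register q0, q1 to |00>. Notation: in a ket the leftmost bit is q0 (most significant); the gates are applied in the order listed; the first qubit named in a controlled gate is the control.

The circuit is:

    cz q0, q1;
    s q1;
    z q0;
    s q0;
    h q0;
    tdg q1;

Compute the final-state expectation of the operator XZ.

In the final state, XZ has expectation 1.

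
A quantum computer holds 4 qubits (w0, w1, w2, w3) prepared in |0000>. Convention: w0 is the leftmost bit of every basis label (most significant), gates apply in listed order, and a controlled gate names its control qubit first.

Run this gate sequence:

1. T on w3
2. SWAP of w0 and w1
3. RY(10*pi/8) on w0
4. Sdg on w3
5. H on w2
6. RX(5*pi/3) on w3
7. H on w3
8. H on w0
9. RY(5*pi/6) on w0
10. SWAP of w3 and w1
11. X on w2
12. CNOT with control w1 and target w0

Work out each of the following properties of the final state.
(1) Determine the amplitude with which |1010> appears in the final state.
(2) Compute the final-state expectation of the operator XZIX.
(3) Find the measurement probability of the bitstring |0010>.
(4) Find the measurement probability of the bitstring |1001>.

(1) The amplitude on |1010> is -sqrt(3*sqrt(2) + 6)/16 + 3*sqrt(2 - sqrt(2))/16 - I*sqrt(sqrt(2) + 2)/16 + I*sqrt(6 - 3*sqrt(2))/16.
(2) The observable XZIX averages to 0.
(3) A full measurement returns |0010> with probability sqrt(2)/32 + sqrt(6)/32 + 1/8.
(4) The probability of measuring |1001> is 0.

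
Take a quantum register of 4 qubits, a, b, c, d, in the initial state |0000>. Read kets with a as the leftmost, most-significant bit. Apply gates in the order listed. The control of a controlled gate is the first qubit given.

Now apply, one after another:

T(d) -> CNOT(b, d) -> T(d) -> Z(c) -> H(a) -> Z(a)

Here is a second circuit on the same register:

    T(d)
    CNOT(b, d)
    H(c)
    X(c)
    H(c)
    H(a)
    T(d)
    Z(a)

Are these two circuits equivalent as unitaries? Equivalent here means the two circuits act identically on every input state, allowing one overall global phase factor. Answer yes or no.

Yes, they are equivalent — the unitaries differ by at most a global phase.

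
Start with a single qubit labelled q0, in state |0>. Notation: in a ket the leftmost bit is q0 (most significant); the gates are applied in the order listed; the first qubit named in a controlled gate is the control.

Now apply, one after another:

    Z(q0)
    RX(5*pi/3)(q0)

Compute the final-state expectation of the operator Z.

The observable Z averages to 1/2.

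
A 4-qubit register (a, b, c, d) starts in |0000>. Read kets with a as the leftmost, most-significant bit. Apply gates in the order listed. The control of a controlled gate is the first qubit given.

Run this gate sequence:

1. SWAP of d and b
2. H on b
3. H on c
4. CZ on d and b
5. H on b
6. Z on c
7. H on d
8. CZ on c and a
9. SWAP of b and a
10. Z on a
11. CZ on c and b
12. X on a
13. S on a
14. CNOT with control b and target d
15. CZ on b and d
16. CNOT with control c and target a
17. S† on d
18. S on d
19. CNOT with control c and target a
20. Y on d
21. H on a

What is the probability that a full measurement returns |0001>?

Outcome |0001> occurs with probability 1/8.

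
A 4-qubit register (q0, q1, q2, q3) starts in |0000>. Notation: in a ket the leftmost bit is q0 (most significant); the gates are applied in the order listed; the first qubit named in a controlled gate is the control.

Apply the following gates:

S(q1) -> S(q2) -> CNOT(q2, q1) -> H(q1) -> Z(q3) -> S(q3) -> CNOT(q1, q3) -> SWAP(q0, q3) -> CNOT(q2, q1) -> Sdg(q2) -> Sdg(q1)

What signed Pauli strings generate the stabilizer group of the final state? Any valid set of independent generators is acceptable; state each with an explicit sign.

The stabilizer group can be generated by -XYII, +ZZII, +IIZI, +IIIZ, among other valid generating sets.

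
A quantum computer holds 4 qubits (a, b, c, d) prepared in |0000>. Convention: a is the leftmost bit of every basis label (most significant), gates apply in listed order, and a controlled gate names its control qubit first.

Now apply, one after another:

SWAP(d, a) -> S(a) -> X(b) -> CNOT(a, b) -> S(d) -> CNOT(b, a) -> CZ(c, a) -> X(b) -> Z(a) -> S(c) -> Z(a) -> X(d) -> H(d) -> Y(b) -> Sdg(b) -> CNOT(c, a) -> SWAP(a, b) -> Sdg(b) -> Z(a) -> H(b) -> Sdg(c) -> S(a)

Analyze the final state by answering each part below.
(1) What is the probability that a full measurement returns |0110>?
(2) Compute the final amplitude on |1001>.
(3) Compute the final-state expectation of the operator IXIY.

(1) The probability of measuring |0110> is 0.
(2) The final state's coefficient on |1001> equals 1/2.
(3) The expectation value of IXIY is 0.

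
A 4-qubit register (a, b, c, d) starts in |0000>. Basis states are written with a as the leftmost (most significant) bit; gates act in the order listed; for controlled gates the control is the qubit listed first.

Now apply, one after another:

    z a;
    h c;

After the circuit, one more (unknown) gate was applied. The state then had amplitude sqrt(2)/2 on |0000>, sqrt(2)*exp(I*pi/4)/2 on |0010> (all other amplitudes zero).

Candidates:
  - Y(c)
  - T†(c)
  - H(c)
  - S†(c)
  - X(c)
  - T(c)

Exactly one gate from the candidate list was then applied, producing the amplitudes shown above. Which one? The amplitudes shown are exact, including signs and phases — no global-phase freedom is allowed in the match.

The applied gate was T(c).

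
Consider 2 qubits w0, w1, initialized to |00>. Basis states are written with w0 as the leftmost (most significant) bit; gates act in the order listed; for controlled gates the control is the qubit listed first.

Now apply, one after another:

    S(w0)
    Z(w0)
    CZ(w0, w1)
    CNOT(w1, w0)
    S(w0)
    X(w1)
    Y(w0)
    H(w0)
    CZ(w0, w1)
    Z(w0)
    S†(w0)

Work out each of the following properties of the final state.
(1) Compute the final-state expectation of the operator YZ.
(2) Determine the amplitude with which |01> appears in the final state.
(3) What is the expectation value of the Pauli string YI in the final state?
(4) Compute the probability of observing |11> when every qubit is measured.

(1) The expectation value of YZ is -1.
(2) |01> carries amplitude sqrt(2)*I/2 in the final state.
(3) In the final state, YI has expectation 1.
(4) The probability of measuring |11> is 1/2.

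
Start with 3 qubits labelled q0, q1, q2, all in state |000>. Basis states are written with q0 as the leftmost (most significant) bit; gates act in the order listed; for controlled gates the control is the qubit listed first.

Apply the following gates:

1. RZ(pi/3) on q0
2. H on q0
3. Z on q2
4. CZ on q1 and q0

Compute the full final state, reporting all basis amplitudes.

The final amplitudes are -sqrt(2)*exp(5*I*pi/6)/2 on |000>, -sqrt(2)*exp(5*I*pi/6)/2 on |100>, and 0 on every other basis state.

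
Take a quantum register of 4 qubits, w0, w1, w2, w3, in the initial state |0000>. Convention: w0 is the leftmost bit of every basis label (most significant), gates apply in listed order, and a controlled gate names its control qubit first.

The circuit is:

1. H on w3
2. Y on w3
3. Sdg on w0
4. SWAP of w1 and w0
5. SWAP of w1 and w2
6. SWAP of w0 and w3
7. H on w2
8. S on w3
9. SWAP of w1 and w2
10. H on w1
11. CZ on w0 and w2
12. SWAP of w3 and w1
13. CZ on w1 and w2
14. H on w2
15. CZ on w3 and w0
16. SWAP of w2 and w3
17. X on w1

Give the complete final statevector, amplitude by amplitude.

The resulting statevector has amplitude -I/2 on |0100>, -I/2 on |0101>, I/2 on |1100>, I/2 on |1101>, and 0 on every other basis state.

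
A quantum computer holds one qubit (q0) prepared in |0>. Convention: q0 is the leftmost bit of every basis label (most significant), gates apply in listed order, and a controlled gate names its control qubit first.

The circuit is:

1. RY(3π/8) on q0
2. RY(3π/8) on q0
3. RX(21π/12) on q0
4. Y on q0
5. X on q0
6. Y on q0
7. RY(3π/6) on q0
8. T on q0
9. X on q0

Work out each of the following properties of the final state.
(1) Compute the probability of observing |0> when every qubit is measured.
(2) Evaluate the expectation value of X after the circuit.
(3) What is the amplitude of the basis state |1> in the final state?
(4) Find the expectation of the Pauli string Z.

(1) The probability of measuring |0> is sqrt(2)/4 + 1/2.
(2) In the final state, X has expectation 0.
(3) The final state's coefficient on |1> equals -sqrt(2)*sqrt(sqrt(2)/4 + 1/2)*cos(3*pi/16)**2/2 + sqrt(2)*sqrt(sqrt(2)/4 + 1/2)*sin(3*pi/16)**2/2 + sqrt(2)*sqrt(sqrt(2)/4 + 1/2)*sin(3*pi/16)*cos(3*pi/16) - sqrt(2)*I*sqrt(1/2 - sqrt(2)/4)*sin(3*pi/16)*cos(3*pi/16) - sqrt(2)*I*sqrt(1/2 - sqrt(2)/4)*sin(3*pi/16)**2/2 + sqrt(2)*I*sqrt(1/2 - sqrt(2)/4)*cos(3*pi/16)**2/2.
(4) The observable Z averages to sqrt(2)/2.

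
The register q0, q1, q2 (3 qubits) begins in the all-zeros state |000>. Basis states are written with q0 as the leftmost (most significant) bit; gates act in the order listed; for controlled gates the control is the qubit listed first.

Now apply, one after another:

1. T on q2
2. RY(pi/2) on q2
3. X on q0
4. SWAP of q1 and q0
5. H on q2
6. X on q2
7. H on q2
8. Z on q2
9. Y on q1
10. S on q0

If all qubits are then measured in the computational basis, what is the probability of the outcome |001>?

Outcome |001> occurs with probability 1/2. Key observation: gates 5-8 undo each other exactly, leaving only the rest of the circuit to track.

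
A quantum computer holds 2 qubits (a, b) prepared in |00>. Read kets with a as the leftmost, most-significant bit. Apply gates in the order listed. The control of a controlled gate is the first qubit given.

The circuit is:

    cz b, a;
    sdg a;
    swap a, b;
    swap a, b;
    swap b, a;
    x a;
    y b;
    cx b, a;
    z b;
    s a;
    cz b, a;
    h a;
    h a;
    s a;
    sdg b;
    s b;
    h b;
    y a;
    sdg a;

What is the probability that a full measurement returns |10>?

A full measurement returns |10> with probability 1/2. Key observation: the block from step 12 through step 13 cancels to the identity and can be dropped.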